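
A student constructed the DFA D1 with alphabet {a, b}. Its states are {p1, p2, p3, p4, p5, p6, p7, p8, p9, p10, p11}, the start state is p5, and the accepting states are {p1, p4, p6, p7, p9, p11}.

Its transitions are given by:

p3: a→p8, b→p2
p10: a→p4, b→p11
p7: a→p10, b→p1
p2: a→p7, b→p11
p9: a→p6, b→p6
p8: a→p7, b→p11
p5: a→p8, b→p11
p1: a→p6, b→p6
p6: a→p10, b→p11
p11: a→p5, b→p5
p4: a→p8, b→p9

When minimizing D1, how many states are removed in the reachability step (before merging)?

Starting at p5 and following transitions, the reachable set is {p1, p4, p5, p6, p7, p8, p9, p10, p11}. That leaves p2, p3 unreachable — 2 in total.

2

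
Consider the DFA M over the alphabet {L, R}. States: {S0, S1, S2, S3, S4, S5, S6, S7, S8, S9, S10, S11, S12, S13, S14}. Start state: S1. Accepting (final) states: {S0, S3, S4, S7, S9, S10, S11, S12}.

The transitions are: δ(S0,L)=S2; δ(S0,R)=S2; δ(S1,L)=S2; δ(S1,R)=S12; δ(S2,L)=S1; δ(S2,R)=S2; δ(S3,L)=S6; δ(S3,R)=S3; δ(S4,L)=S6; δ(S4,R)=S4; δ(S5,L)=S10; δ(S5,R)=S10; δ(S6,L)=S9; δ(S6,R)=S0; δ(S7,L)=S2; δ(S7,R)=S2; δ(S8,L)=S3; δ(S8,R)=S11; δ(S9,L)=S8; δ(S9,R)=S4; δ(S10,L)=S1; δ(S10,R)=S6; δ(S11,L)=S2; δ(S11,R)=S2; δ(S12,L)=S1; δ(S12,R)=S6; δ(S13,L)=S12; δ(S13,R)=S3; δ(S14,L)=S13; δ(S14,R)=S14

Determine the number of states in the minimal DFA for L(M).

6

First remove the unreachable states {S5,S7,S10,S13,S14}; 10 states remain.
Start with accepting vs non-accepting: {S0,S3,S4,S9,S11,S12} | {S1,S2,S6,S8}.
On input R, block {S0,S3,S4,S9,S11,S12} splits into {S0,S11,S12} and {S3,S4,S9}.
On input L, block {S1,S2,S6,S8} splits into {S1,S2} and {S6,S8}.
Refine {S0,S11,S12} on symbol R: members go to different blocks, giving {S0,S11} and {S12}.
On input R, block {S1,S2} splits into {S1} and {S2}.
Stable partition: {S0,S11} | {S1} | {S3,S4,S9} | {S6,S8} | {S12} | {S2} — 6 equivalence classes.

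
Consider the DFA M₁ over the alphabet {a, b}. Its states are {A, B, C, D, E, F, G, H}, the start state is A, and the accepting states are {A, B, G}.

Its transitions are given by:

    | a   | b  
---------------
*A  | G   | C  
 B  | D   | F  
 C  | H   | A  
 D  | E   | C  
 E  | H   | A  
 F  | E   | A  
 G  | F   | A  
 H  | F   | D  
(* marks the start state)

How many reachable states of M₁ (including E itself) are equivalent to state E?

2

States {B} cannot be reached from the start state, so discard them.
Start with accepting vs non-accepting: {A,G} | {C,D,E,F,H}.
On input a, block {A,G} splits into {A} and {G}.
Refine {C,D,E,F,H} on symbol b: members go to different blocks, giving {C,E,F} and {D,H}.
Split {C,E,F} by δ(·,a) → {C,E} and {F}.
Refine {D,H} on symbol a: members go to different blocks, giving {D} and {H}.
No further refinement is possible. Final partition (6 blocks): {A} | {C,E} | {G} | {D} | {F} | {H}.
The equivalence class containing E is {C,E}, of size 2.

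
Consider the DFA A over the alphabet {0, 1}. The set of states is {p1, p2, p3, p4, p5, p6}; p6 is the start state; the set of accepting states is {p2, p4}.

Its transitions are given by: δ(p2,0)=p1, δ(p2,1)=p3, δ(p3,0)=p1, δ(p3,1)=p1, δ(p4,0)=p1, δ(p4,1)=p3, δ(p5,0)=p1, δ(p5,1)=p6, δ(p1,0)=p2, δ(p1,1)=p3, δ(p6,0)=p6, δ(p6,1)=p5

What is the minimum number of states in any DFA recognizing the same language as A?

Reachable states from the start: {p1,p2,p3,p5,p6}. Unreachable: {p4} — drop them.
Initial partition by acceptance: {p2} | {p1,p3,p5,p6}.
Refine {p1,p3,p5,p6} on symbol 0: members go to different blocks, giving {p3,p5,p6} and {p1}.
Split {p3,p5,p6} by δ(·,0) → {p3,p5} and {p6}.
Refine {p3,p5} on symbol 1: members go to different blocks, giving {p3} and {p5}.
No further refinement is possible. Final partition (5 blocks): {p2} | {p3} | {p1} | {p6} | {p5}.

5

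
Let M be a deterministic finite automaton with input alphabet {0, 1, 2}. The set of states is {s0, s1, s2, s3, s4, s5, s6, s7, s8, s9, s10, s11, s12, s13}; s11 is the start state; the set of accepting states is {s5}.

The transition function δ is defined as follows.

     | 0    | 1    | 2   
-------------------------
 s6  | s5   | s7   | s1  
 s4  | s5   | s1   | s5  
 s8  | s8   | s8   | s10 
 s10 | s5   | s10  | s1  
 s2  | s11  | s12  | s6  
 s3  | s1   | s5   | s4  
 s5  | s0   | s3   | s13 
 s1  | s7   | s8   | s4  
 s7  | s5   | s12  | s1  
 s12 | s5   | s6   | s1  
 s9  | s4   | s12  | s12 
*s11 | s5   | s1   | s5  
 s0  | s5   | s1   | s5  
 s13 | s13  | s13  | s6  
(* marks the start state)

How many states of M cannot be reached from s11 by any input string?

2

Starting at s11 and following transitions, the reachable set is {s0, s1, s3, s4, s5, s6, s7, s8, s10, s11, s12, s13}. That leaves s2, s9 unreachable — 2 in total.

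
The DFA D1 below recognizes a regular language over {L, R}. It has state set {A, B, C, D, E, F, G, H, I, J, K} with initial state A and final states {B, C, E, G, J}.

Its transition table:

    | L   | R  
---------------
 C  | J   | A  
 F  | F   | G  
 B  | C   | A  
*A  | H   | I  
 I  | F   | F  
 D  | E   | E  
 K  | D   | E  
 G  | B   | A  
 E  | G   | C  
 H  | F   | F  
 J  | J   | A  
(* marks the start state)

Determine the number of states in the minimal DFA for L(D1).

4

States {D,E,K} cannot be reached from the start state, so discard them.
Start with accepting vs non-accepting: {B,C,G,J} | {A,F,H,I}.
On input R, block {A,F,H,I} splits into {A,H,I} and {F}.
On input L, block {A,H,I} splits into {H,I} and {A}.
The partition is now stable with 4 blocks: {B,C,G,J} | {H,I} | {F} | {A}.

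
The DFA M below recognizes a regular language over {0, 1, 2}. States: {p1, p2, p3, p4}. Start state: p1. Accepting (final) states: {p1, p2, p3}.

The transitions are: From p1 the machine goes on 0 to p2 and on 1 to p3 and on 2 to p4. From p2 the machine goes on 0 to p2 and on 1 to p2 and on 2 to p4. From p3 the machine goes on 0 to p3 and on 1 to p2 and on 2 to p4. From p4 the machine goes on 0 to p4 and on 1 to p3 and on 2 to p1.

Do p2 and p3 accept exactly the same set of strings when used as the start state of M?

Every state is reachable, so we keep all 4.
P0 = {p1,p2,p3} | {p4}.
Stable partition: {p1,p2,p3} | {p4} — 2 equivalence classes.
p2 and p3 lie in the same block of the stable partition, so they are equivalent — no string distinguishes them.

Yes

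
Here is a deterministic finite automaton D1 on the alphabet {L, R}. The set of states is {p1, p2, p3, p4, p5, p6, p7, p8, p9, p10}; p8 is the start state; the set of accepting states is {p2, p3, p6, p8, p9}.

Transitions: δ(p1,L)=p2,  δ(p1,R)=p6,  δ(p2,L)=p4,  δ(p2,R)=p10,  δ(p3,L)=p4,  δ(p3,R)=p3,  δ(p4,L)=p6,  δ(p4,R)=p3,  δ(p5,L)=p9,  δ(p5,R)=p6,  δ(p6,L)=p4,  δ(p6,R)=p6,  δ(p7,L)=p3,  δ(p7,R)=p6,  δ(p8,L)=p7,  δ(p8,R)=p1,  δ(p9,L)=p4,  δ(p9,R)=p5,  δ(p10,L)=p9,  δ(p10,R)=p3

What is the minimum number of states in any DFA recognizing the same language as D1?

Every state is reachable, so we keep all 10.
Start with accepting vs non-accepting: {p2,p3,p6,p8,p9} | {p1,p4,p5,p7,p10}.
Refine {p2,p3,p6,p8,p9} on symbol R: members go to different blocks, giving {p2,p8,p9} and {p3,p6}.
Split {p1,p4,p5,p7,p10} by δ(·,L) → {p1,p5,p10} and {p4,p7}.
Stable partition: {p2,p8,p9} | {p1,p5,p10} | {p3,p6} | {p4,p7} — 4 equivalence classes.

4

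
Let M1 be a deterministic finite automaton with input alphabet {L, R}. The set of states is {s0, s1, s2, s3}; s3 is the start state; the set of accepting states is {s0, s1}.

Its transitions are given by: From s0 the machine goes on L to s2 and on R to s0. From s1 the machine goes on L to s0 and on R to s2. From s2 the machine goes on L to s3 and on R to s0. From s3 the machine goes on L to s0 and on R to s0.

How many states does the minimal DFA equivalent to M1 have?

States {s1} cannot be reached from the start state, so discard them.
Start with accepting vs non-accepting: {s0} | {s2,s3}.
Refine {s2,s3} on symbol L: members go to different blocks, giving {s2} and {s3}.
Stable partition: {s0} | {s2} | {s3} — 3 equivalence classes.

3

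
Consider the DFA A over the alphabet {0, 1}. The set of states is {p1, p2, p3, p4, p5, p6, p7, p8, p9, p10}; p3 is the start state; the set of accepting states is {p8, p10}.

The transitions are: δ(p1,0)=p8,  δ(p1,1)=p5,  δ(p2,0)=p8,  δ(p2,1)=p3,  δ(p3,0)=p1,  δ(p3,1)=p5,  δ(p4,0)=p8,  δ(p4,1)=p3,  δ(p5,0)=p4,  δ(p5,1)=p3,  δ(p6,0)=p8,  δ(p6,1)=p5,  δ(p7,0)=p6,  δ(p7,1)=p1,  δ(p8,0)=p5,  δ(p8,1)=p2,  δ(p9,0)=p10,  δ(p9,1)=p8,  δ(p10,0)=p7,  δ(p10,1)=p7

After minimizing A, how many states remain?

3

States {p6,p7,p9,p10} cannot be reached from the start state, so discard them.
Start with accepting vs non-accepting: {p8} | {p1,p2,p3,p4,p5}.
Split {p1,p2,p3,p4,p5} by δ(·,0) → {p1,p2,p4} and {p3,p5}.
No further refinement is possible. Final partition (3 blocks): {p8} | {p1,p2,p4} | {p3,p5}.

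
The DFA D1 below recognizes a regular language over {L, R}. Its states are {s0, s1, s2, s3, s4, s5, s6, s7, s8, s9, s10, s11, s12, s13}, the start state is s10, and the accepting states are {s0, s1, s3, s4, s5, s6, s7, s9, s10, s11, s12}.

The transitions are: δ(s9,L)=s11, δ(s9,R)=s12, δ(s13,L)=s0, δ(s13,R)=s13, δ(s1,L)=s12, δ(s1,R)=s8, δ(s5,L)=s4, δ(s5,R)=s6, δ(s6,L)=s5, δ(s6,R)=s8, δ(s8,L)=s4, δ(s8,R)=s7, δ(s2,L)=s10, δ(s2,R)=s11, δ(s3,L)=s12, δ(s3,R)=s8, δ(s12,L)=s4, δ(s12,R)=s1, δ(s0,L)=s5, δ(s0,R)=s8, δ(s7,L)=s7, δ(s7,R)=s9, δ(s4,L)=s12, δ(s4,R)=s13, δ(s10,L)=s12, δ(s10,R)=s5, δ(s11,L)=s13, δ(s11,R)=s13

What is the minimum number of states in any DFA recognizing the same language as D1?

First remove the unreachable states {s2,s3}; 12 states remain.
Start with accepting vs non-accepting: {s0,s1,s4,s5,s6,s7,s9,s10,s11,s12} | {s8,s13}.
Split {s0,s1,s4,s5,s6,s7,s9,s10,s11,s12} by δ(·,L) → {s0,s1,s4,s5,s6,s7,s9,s10,s12} and {s11}.
On input L, block {s0,s1,s4,s5,s6,s7,s9,s10,s12} splits into {s0,s1,s4,s5,s6,s7,s10,s12} and {s9}.
Split {s0,s1,s4,s5,s6,s7,s10,s12} by δ(·,R) → {s0,s1,s4,s6} and {s5,s10,s12} and {s7}.
Refine {s8,s13} on symbol R: members go to different blocks, giving {s8} and {s13}.
On input R, block {s0,s1,s4,s6} splits into {s0,s1,s6} and {s4}.
Split {s5,s10,s12} by δ(·,L) → {s5,s12} and {s10}.
The partition is now stable with 9 blocks: {s0,s1,s6} | {s8} | {s11} | {s9} | {s5,s12} | {s7} | {s13} | {s4} | {s10}.

9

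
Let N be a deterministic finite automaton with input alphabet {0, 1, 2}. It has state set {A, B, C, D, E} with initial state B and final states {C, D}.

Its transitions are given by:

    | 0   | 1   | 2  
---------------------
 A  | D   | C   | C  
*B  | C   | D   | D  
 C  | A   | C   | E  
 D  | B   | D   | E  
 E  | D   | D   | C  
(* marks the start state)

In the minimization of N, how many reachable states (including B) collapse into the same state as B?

Every state is reachable, so we keep all 5.
P0 = {C,D} | {A,B,E}.
The partition is now stable with 2 blocks: {C,D} | {A,B,E}.
The equivalence class containing B is {A,B,E}, of size 3.

3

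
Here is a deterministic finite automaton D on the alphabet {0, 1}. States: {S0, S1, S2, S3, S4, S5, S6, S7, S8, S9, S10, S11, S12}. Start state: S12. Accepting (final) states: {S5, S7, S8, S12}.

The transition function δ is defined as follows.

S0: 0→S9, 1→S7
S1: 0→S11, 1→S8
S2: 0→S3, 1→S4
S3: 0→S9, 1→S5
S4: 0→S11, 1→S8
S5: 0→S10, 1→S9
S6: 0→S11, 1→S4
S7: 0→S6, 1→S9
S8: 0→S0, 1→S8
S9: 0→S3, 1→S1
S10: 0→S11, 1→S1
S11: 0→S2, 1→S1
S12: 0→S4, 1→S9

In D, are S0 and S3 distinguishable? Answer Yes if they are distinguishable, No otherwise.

All states are reachable from the start state.
P0 = {S5,S7,S8,S12} | {S0,S1,S2,S3,S4,S6,S9,S10,S11}.
Split {S5,S7,S8,S12} by δ(·,1) → {S5,S7,S12} and {S8}.
Refine {S0,S1,S2,S3,S4,S6,S9,S10,S11} on symbol 1: members go to different blocks, giving {S2,S6,S9,S10,S11} and {S0,S3} and {S1,S4}.
Refine {S5,S7,S12} on symbol 0: members go to different blocks, giving {S5,S7} and {S12}.
Refine {S2,S6,S9,S10,S11} on symbol 0: members go to different blocks, giving {S6,S10,S11} and {S2,S9}.
Refine {S6,S10,S11} on symbol 0: members go to different blocks, giving {S6,S10} and {S11}.
The partition is now stable with 8 blocks: {S5,S7} | {S6,S10} | {S8} | {S0,S3} | {S1,S4} | {S12} | {S2,S9} | {S11}.
S0 and S3 lie in the same block of the stable partition, so they are equivalent — no string distinguishes them.

No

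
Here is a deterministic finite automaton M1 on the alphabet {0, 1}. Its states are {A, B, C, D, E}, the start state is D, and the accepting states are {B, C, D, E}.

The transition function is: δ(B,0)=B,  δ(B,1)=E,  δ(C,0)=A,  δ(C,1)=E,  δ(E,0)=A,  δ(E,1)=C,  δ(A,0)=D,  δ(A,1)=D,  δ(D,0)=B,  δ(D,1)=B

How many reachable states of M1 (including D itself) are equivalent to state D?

Every state is reachable, so we keep all 5.
P0 = {B,C,D,E} | {A}.
On input 0, block {B,C,D,E} splits into {B,D} and {C,E}.
On input 1, block {B,D} splits into {B} and {D}.
The partition is now stable with 4 blocks: {B} | {A} | {C,E} | {D}.
State D belongs to the block {D}, which has 1 states.

1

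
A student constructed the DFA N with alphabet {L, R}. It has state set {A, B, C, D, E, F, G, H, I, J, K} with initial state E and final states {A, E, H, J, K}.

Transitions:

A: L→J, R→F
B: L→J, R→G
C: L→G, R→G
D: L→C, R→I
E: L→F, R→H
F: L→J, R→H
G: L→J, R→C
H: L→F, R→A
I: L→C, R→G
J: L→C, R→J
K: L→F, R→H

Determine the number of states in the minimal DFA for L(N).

States {B,D,I,K} cannot be reached from the start state, so discard them.
P0 = {A,E,H,J} | {C,F,G}.
Split {A,E,H,J} by δ(·,L) → {E,H,J} and {A}.
Refine {E,H,J} on symbol R: members go to different blocks, giving {E,J} and {H}.
Split {E,J} by δ(·,R) → {E} and {J}.
Refine {C,F,G} on symbol L: members go to different blocks, giving {F,G} and {C}.
On input R, block {F,G} splits into {F} and {G}.
Stable partition: {E} | {F} | {A} | {H} | {J} | {C} | {G} — 7 equivalence classes.

7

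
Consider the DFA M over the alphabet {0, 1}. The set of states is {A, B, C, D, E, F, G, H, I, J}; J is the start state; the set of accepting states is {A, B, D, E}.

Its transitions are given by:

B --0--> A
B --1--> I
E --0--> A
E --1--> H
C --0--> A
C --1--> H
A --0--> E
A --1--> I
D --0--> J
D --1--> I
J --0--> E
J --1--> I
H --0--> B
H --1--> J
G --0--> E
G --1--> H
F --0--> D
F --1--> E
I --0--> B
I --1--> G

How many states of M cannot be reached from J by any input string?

3

BFS from J reaches {A, B, E, G, H, I, J}; the 3 state(s) C, D, F are never visited.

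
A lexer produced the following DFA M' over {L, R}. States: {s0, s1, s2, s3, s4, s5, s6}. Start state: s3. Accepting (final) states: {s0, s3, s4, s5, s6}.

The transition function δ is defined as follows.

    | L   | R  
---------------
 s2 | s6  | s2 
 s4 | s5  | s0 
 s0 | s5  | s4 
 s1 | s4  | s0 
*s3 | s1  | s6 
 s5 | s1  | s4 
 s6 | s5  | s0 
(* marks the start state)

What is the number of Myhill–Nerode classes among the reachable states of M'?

3

States {s2} cannot be reached from the start state, so discard them.
P0 = {s0,s3,s4,s5,s6} | {s1}.
Refine {s0,s3,s4,s5,s6} on symbol L: members go to different blocks, giving {s0,s4,s6} and {s3,s5}.
No further refinement is possible. Final partition (3 blocks): {s0,s4,s6} | {s1} | {s3,s5}.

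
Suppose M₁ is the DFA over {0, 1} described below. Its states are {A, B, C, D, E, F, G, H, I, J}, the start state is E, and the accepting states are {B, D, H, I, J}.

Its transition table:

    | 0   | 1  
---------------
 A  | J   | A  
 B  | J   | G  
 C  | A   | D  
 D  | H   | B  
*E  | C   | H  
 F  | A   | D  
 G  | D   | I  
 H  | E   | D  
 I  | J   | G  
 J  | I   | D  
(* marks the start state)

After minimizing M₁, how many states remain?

States {F} cannot be reached from the start state, so discard them.
Start with accepting vs non-accepting: {B,D,H,I,J} | {A,C,E,G}.
Split {B,D,H,I,J} by δ(·,0) → {B,D,I,J} and {H}.
Refine {B,D,I,J} on symbol 0: members go to different blocks, giving {B,I,J} and {D}.
Split {B,I,J} by δ(·,1) → {B,I} and {J}.
On input 0, block {A,C,E,G} splits into {C,E} and {A} and {G}.
Refine {C,E} on symbol 0: members go to different blocks, giving {C} and {E}.
The partition is now stable with 8 blocks: {B,I} | {C} | {H} | {D} | {J} | {A} | {G} | {E}.

8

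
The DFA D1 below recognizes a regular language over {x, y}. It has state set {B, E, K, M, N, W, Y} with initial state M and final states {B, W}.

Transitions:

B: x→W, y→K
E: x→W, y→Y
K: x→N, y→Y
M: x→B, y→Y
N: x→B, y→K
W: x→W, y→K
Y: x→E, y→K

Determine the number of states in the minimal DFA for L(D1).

3

Every state is reachable, so we keep all 7.
Initial partition by acceptance: {B,W} | {E,K,M,N,Y}.
On input x, block {E,K,M,N,Y} splits into {E,M,N} and {K,Y}.
The partition is now stable with 3 blocks: {B,W} | {E,M,N} | {K,Y}.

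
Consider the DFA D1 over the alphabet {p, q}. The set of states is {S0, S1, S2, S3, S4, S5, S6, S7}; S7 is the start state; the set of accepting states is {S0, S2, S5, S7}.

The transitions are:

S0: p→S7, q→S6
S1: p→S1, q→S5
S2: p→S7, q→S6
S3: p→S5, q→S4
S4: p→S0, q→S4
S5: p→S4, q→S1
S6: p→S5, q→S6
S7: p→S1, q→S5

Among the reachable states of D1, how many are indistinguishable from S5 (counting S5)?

1

Reachable states from the start: {S0,S1,S4,S5,S6,S7}. Unreachable: {S2,S3} — drop them.
Start with accepting vs non-accepting: {S0,S5,S7} | {S1,S4,S6}.
On input p, block {S0,S5,S7} splits into {S5,S7} and {S0}.
Refine {S5,S7} on symbol q: members go to different blocks, giving {S5} and {S7}.
Refine {S1,S4,S6} on symbol p: members go to different blocks, giving {S1} and {S4} and {S6}.
The partition is now stable with 6 blocks: {S5} | {S1} | {S0} | {S7} | {S4} | {S6}.
The equivalence class containing S5 is {S5}, of size 1.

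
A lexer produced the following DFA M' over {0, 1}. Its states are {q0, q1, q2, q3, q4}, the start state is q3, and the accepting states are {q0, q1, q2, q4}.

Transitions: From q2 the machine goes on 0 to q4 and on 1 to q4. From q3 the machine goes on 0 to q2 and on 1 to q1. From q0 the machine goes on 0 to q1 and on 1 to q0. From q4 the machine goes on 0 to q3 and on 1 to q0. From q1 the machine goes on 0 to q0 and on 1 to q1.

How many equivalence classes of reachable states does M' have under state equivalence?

All states are reachable from the start state.
Start with accepting vs non-accepting: {q0,q1,q2,q4} | {q3}.
Split {q0,q1,q2,q4} by δ(·,0) → {q0,q1,q2} and {q4}.
Split {q0,q1,q2} by δ(·,0) → {q0,q1} and {q2}.
Stable partition: {q0,q1} | {q3} | {q4} | {q2} — 4 equivalence classes.

4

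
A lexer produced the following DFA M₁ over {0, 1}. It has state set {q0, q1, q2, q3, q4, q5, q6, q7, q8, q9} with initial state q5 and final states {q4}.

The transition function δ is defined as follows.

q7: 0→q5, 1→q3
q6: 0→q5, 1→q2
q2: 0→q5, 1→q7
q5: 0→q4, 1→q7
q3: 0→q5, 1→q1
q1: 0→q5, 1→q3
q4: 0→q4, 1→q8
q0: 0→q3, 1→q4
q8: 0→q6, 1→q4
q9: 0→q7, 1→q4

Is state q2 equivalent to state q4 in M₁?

No

First remove the unreachable states {q0,q9}; 8 states remain.
P0 = {q4} | {q1,q2,q3,q5,q6,q7,q8}.
Refine {q1,q2,q3,q5,q6,q7,q8} on symbol 0: members go to different blocks, giving {q1,q2,q3,q6,q7,q8} and {q5}.
Refine {q1,q2,q3,q6,q7,q8} on symbol 0: members go to different blocks, giving {q1,q2,q3,q6,q7} and {q8}.
No further refinement is possible. Final partition (4 blocks): {q4} | {q1,q2,q3,q6,q7} | {q5} | {q8}.
q2 and q4 end up in different blocks, so they are distinguishable. For instance, the string 'ε' is accepted from only q4.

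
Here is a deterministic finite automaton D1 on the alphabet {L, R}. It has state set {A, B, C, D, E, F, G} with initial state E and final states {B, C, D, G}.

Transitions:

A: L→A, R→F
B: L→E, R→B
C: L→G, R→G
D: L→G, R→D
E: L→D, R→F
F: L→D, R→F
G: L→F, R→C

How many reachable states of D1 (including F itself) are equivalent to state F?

First remove the unreachable states {A,B}; 5 states remain.
Start with accepting vs non-accepting: {C,D,G} | {E,F}.
On input L, block {C,D,G} splits into {C,D} and {G}.
Refine {C,D} on symbol R: members go to different blocks, giving {C} and {D}.
Stable partition: {C} | {E,F} | {G} | {D} — 4 equivalence classes.
State F belongs to the block {E,F}, which has 2 states.

2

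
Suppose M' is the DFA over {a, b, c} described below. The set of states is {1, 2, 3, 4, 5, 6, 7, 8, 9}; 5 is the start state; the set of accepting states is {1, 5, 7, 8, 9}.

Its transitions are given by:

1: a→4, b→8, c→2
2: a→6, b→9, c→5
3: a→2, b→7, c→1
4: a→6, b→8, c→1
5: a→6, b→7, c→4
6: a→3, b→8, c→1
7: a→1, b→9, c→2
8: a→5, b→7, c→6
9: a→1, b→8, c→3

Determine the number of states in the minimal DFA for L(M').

3

All states are reachable from the start state.
P0 = {1,5,7,8,9} | {2,3,4,6}.
Split {1,5,7,8,9} by δ(·,a) → {7,8,9} and {1,5}.
Stable partition: {7,8,9} | {2,3,4,6} | {1,5} — 3 equivalence classes.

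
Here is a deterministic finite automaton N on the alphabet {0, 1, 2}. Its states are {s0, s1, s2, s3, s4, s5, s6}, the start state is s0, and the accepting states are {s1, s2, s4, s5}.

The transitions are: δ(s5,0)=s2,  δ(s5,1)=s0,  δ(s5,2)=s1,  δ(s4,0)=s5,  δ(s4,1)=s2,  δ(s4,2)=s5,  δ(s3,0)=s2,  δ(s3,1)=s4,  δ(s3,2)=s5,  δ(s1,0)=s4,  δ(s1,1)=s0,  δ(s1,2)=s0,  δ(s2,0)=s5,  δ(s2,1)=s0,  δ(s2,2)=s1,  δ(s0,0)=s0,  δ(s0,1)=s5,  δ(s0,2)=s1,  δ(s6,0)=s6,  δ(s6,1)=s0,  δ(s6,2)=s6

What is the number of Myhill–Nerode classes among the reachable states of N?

First remove the unreachable states {s3,s6}; 5 states remain.
Initial partition by acceptance: {s1,s2,s4,s5} | {s0}.
On input 1, block {s1,s2,s4,s5} splits into {s1,s2,s5} and {s4}.
Split {s1,s2,s5} by δ(·,0) → {s2,s5} and {s1}.
Stable partition: {s2,s5} | {s0} | {s4} | {s1} — 4 equivalence classes.

4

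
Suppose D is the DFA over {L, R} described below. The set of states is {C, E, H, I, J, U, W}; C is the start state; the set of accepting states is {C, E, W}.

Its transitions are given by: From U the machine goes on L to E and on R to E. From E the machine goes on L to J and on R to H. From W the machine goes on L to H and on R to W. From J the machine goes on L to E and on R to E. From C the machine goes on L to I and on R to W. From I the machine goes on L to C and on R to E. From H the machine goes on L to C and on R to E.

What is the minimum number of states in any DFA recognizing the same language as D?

Reachable states from the start: {C,E,H,I,J,W}. Unreachable: {U} — drop them.
P0 = {C,E,W} | {H,I,J}.
On input R, block {C,E,W} splits into {C,W} and {E}.
On input L, block {H,I,J} splits into {H,I} and {J}.
The partition is now stable with 4 blocks: {C,W} | {H,I} | {E} | {J}.

4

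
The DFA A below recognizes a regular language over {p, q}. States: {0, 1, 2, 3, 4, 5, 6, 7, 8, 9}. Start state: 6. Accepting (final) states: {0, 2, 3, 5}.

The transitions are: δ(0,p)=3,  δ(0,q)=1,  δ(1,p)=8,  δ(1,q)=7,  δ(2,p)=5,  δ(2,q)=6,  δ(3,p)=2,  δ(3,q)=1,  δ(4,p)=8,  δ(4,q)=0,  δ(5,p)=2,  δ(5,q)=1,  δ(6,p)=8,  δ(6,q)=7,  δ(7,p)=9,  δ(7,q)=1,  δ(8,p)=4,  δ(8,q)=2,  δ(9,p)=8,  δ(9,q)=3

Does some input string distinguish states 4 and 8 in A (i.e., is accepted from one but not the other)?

No

Every state is reachable, so we keep all 10.
Start with accepting vs non-accepting: {0,2,3,5} | {1,4,6,7,8,9}.
Split {1,4,6,7,8,9} by δ(·,q) → {1,6,7} and {4,8,9}.
Stable partition: {0,2,3,5} | {1,6,7} | {4,8,9} — 3 equivalence classes.
4 and 8 lie in the same block of the stable partition, so they are equivalent — no string distinguishes them.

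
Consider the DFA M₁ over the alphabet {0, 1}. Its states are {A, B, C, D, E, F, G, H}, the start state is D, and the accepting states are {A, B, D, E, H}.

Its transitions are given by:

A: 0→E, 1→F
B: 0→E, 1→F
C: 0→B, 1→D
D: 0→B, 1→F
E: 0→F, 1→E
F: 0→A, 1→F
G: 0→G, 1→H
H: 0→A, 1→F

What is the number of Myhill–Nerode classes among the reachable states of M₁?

First remove the unreachable states {C,G,H}; 5 states remain.
P0 = {A,B,D,E} | {F}.
On input 0, block {A,B,D,E} splits into {A,B,D} and {E}.
Refine {A,B,D} on symbol 0: members go to different blocks, giving {A,B} and {D}.
No further refinement is possible. Final partition (4 blocks): {A,B} | {F} | {E} | {D}.

4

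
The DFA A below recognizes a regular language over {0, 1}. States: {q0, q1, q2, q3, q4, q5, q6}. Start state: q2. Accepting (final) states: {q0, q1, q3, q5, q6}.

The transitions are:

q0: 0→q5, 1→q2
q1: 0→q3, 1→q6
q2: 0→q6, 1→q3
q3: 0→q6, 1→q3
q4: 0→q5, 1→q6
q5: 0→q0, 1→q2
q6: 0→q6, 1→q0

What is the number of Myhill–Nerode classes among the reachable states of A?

4

States {q1,q4} cannot be reached from the start state, so discard them.
Initial partition by acceptance: {q0,q3,q5,q6} | {q2}.
Split {q0,q3,q5,q6} by δ(·,1) → {q0,q5} and {q3,q6}.
On input 1, block {q3,q6} splits into {q3} and {q6}.
No further refinement is possible. Final partition (4 blocks): {q0,q5} | {q2} | {q3} | {q6}.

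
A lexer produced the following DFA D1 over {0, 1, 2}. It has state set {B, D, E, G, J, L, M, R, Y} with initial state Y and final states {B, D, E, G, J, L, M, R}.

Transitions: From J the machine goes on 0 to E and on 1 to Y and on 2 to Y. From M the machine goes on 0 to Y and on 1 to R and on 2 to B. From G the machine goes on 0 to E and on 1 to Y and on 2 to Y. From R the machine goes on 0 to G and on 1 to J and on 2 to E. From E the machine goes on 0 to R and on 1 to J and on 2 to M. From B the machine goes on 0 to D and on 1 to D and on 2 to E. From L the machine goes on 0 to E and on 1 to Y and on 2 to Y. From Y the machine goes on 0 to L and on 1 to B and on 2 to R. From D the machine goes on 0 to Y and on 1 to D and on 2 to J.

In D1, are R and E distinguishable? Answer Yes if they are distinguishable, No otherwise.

Initial partition by acceptance: {B,D,E,G,J,L,M,R} | {Y}.
Refine {B,D,E,G,J,L,M,R} on symbol 0: members go to different blocks, giving {B,E,G,J,L,R} and {D,M}.
Refine {B,E,G,J,L,R} on symbol 0: members go to different blocks, giving {E,G,J,L,R} and {B}.
Refine {E,G,J,L,R} on symbol 1: members go to different blocks, giving {G,J,L} and {E,R}.
On input 1, block {D,M} splits into {D} and {M}.
Refine {E,R} on symbol 0: members go to different blocks, giving {R} and {E}.
Stable partition: {G,J,L} | {Y} | {D} | {B} | {R} | {M} | {E} — 7 equivalence classes.
R and E end up in different blocks, so they are distinguishable. For instance, the string '01' is accepted from only E.

Yes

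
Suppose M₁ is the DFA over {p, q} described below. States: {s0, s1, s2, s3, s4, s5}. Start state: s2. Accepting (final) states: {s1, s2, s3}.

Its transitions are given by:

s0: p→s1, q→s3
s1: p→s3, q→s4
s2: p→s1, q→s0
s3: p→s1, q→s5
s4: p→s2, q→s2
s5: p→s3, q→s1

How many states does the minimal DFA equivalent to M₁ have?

All states are reachable from the start state.
Initial partition by acceptance: {s1,s2,s3} | {s0,s4,s5}.
The partition is now stable with 2 blocks: {s1,s2,s3} | {s0,s4,s5}.

2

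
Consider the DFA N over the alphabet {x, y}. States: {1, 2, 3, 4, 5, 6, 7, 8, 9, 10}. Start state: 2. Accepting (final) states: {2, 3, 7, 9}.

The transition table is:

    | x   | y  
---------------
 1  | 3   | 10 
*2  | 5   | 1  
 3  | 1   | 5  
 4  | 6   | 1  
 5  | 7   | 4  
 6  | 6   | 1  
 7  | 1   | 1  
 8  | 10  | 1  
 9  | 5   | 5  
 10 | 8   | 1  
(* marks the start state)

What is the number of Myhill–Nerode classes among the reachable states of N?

3

States {9} cannot be reached from the start state, so discard them.
Start with accepting vs non-accepting: {2,3,7} | {1,4,5,6,8,10}.
Split {1,4,5,6,8,10} by δ(·,x) → {4,6,8,10} and {1,5}.
The partition is now stable with 3 blocks: {2,3,7} | {4,6,8,10} | {1,5}.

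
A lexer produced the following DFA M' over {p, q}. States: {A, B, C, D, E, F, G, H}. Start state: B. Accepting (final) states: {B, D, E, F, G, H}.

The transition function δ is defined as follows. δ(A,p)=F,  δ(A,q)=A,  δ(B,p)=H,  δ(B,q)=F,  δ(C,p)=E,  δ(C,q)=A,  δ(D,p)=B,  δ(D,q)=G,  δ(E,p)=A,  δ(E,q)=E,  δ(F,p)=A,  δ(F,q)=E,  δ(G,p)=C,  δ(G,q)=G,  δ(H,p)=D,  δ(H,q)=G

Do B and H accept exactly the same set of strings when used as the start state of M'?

Every state is reachable, so we keep all 8.
Start with accepting vs non-accepting: {B,D,E,F,G,H} | {A,C}.
Refine {B,D,E,F,G,H} on symbol p: members go to different blocks, giving {B,D,H} and {E,F,G}.
The partition is now stable with 3 blocks: {B,D,H} | {A,C} | {E,F,G}.
B and H lie in the same block of the stable partition, so they are equivalent — no string distinguishes them.

Yes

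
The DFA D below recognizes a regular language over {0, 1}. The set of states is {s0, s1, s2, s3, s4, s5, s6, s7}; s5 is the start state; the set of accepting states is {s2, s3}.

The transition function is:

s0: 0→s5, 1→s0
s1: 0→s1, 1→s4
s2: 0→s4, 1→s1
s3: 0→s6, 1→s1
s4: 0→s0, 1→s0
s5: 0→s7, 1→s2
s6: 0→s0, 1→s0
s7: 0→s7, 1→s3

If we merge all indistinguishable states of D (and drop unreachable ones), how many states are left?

All states are reachable from the start state.
Initial partition by acceptance: {s2,s3} | {s0,s1,s4,s5,s6,s7}.
Split {s0,s1,s4,s5,s6,s7} by δ(·,1) → {s0,s1,s4,s6} and {s5,s7}.
Split {s0,s1,s4,s6} by δ(·,0) → {s1,s4,s6} and {s0}.
Refine {s1,s4,s6} on symbol 0: members go to different blocks, giving {s4,s6} and {s1}.
Stable partition: {s2,s3} | {s4,s6} | {s5,s7} | {s0} | {s1} — 5 equivalence classes.

5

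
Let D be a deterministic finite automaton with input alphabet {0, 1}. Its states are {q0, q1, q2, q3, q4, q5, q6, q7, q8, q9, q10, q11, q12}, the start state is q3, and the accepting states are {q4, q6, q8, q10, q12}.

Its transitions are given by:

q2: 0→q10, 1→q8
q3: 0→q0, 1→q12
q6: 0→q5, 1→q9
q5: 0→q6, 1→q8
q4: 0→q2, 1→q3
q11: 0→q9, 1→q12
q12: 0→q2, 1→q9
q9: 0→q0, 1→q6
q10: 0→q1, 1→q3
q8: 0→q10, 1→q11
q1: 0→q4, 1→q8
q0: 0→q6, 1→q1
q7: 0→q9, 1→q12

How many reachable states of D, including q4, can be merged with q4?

States {q7} cannot be reached from the start state, so discard them.
Initial partition by acceptance: {q4,q6,q8,q10,q12} | {q0,q1,q2,q3,q5,q9,q11}.
Refine {q4,q6,q8,q10,q12} on symbol 0: members go to different blocks, giving {q4,q6,q10,q12} and {q8}.
Refine {q0,q1,q2,q3,q5,q9,q11} on symbol 0: members go to different blocks, giving {q0,q1,q2,q5} and {q3,q9,q11}.
Refine {q0,q1,q2,q5} on symbol 1: members go to different blocks, giving {q1,q2,q5} and {q0}.
Split {q3,q9,q11} by δ(·,0) → {q3,q9} and {q11}.
The partition is now stable with 6 blocks: {q4,q6,q10,q12} | {q1,q2,q5} | {q8} | {q3,q9} | {q0} | {q11}.
The equivalence class containing q4 is {q4,q6,q10,q12}, of size 4.

4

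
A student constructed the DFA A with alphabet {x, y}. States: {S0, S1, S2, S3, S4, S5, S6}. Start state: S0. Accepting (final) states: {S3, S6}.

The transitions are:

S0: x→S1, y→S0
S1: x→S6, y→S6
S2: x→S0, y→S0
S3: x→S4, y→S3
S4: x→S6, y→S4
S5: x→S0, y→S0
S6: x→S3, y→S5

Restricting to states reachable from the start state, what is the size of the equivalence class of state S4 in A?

1

States {S2} cannot be reached from the start state, so discard them.
P0 = {S3,S6} | {S0,S1,S4,S5}.
On input x, block {S3,S6} splits into {S3} and {S6}.
Split {S0,S1,S4,S5} by δ(·,x) → {S0,S5} and {S1,S4}.
Split {S0,S5} by δ(·,x) → {S0} and {S5}.
Split {S1,S4} by δ(·,y) → {S1} and {S4}.
Stable partition: {S3} | {S0} | {S6} | {S1} | {S5} | {S4} — 6 equivalence classes.
The equivalence class containing S4 is {S4}, of size 1.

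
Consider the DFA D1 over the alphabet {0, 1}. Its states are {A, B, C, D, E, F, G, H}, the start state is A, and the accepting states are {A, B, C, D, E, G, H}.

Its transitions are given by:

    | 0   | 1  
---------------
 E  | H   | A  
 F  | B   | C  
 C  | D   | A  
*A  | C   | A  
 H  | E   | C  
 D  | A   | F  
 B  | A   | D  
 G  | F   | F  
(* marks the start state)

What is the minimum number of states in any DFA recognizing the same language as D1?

5

First remove the unreachable states {E,G,H}; 5 states remain.
Start with accepting vs non-accepting: {A,B,C,D} | {F}.
Refine {A,B,C,D} on symbol 1: members go to different blocks, giving {A,B,C} and {D}.
Split {A,B,C} by δ(·,0) → {A,B} and {C}.
Split {A,B} by δ(·,0) → {A} and {B}.
No further refinement is possible. Final partition (5 blocks): {A} | {F} | {D} | {C} | {B}.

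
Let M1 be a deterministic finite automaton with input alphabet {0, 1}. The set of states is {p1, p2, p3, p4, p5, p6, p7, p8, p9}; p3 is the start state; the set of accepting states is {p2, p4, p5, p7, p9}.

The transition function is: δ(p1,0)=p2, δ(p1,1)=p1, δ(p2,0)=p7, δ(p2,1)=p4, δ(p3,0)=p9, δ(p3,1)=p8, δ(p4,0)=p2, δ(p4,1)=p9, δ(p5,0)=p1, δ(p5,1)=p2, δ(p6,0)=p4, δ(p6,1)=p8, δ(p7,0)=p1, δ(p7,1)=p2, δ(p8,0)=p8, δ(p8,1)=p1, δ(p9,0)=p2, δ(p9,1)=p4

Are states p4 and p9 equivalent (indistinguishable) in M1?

Reachable states from the start: {p1,p2,p3,p4,p7,p8,p9}. Unreachable: {p5,p6} — drop them.
P0 = {p2,p4,p7,p9} | {p1,p3,p8}.
Split {p2,p4,p7,p9} by δ(·,0) → {p2,p4,p9} and {p7}.
Refine {p2,p4,p9} on symbol 0: members go to different blocks, giving {p4,p9} and {p2}.
Split {p1,p3,p8} by δ(·,0) → {p1} and {p3} and {p8}.
Stable partition: {p4,p9} | {p1} | {p7} | {p2} | {p3} | {p8} — 6 equivalence classes.
p4 and p9 lie in the same block of the stable partition, so they are equivalent — no string distinguishes them.

Yes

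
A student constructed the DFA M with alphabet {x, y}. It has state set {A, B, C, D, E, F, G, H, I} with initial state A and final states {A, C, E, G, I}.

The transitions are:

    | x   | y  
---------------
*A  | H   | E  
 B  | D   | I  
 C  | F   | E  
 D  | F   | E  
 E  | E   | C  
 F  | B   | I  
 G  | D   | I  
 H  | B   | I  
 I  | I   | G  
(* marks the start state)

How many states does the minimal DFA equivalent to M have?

3

P0 = {A,C,E,G,I} | {B,D,F,H}.
On input x, block {A,C,E,G,I} splits into {A,C,G} and {E,I}.
No further refinement is possible. Final partition (3 blocks): {A,C,G} | {B,D,F,H} | {E,I}.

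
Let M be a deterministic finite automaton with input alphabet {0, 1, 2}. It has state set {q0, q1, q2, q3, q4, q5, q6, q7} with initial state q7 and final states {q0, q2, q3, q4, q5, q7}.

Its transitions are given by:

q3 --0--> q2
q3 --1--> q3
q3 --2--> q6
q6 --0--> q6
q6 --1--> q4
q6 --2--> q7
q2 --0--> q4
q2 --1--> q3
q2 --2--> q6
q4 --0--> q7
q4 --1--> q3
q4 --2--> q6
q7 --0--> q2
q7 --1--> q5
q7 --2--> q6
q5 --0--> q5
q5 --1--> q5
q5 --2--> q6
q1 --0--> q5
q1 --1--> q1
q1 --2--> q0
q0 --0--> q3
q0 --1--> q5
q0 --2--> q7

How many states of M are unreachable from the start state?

BFS from q7 reaches {q2, q3, q4, q5, q6, q7}; the 2 state(s) q0, q1 are never visited.

2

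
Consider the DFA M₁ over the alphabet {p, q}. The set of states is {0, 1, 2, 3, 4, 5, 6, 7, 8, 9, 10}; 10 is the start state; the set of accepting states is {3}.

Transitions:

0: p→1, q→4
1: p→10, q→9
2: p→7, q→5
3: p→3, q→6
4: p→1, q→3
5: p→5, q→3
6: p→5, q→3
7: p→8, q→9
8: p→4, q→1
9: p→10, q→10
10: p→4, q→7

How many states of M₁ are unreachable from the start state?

2

BFS from 10 reaches {1, 3, 4, 5, 6, 7, 8, 9, 10}; the 2 state(s) 0, 2 are never visited.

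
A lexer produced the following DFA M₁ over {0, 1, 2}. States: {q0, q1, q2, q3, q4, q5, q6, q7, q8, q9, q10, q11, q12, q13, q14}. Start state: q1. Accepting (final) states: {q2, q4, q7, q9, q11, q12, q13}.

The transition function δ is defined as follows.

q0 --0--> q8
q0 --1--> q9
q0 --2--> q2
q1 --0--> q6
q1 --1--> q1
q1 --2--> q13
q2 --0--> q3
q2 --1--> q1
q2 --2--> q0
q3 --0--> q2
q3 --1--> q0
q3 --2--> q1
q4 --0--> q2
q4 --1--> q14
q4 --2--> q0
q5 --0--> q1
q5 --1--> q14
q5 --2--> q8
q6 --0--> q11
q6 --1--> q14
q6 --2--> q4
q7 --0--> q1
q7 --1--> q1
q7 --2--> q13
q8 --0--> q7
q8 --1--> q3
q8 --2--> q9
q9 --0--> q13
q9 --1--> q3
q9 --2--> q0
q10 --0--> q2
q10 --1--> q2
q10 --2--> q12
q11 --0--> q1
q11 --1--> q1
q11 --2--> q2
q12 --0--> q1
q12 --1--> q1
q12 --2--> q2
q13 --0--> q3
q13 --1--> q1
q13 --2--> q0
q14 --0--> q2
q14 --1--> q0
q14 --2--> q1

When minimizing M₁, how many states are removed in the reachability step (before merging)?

Starting at q1 and following transitions, the reachable set is {q0, q1, q2, q3, q4, q6, q7, q8, q9, q11, q13, q14}. That leaves q5, q10, q12 unreachable — 3 in total.

3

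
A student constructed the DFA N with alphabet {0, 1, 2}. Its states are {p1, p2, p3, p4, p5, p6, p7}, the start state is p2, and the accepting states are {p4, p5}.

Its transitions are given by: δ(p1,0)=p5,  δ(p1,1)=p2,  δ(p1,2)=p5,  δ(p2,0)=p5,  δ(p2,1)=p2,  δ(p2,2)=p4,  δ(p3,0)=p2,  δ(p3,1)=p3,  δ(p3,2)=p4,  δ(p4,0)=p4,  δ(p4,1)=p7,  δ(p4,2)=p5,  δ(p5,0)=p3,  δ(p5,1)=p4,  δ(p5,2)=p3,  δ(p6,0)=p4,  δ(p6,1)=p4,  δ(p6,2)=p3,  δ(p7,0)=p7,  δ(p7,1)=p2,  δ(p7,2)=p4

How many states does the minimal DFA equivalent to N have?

First remove the unreachable states {p1,p6}; 5 states remain.
Initial partition by acceptance: {p4,p5} | {p2,p3,p7}.
Refine {p4,p5} on symbol 0: members go to different blocks, giving {p4} and {p5}.
Split {p2,p3,p7} by δ(·,0) → {p3,p7} and {p2}.
Split {p3,p7} by δ(·,0) → {p3} and {p7}.
The partition is now stable with 5 blocks: {p4} | {p3} | {p5} | {p2} | {p7}.

5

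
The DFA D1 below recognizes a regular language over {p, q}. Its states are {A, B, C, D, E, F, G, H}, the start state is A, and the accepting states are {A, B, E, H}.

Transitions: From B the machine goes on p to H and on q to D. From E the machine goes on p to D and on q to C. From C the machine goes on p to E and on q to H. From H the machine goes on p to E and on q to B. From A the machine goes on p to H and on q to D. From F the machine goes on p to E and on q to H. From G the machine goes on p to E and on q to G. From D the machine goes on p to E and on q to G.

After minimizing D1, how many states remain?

Reachable states from the start: {A,B,C,D,E,G,H}. Unreachable: {F} — drop them.
P0 = {A,B,E,H} | {C,D,G}.
Refine {A,B,E,H} on symbol p: members go to different blocks, giving {A,B,H} and {E}.
Split {A,B,H} by δ(·,p) → {A,B} and {H}.
Refine {C,D,G} on symbol q: members go to different blocks, giving {D,G} and {C}.
The partition is now stable with 5 blocks: {A,B} | {D,G} | {E} | {H} | {C}.

5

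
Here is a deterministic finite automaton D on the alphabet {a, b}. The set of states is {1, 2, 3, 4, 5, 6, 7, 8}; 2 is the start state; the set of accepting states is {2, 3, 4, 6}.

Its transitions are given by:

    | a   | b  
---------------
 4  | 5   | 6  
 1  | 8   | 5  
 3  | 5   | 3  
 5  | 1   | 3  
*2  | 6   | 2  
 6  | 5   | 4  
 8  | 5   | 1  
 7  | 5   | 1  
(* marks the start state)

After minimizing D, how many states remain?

States {7} cannot be reached from the start state, so discard them.
P0 = {2,3,4,6} | {1,5,8}.
On input a, block {2,3,4,6} splits into {3,4,6} and {2}.
Split {1,5,8} by δ(·,b) → {1,8} and {5}.
Refine {1,8} on symbol a: members go to different blocks, giving {1} and {8}.
The partition is now stable with 5 blocks: {3,4,6} | {1} | {2} | {5} | {8}.

5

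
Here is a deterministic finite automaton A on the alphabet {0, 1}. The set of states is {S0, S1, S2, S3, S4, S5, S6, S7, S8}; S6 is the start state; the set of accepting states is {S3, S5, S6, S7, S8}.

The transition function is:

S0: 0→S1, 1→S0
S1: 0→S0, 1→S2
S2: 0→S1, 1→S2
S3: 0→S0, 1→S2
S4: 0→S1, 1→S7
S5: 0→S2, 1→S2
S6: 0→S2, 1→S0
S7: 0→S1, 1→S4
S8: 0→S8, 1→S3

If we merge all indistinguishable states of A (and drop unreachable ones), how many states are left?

2

Reachable states from the start: {S0,S1,S2,S6}. Unreachable: {S3,S4,S5,S7,S8} — drop them.
Start with accepting vs non-accepting: {S6} | {S0,S1,S2}.
The partition is now stable with 2 blocks: {S6} | {S0,S1,S2}.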